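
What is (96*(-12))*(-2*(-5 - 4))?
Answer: -20736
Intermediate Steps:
(96*(-12))*(-2*(-5 - 4)) = -(-2304)*(-9) = -1152*18 = -20736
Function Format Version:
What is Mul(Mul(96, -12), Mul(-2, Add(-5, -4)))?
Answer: -20736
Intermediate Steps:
Mul(Mul(96, -12), Mul(-2, Add(-5, -4))) = Mul(-1152, Mul(-2, -9)) = Mul(-1152, 18) = -20736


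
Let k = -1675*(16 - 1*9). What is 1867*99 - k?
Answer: 196558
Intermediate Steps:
k = -11725 (k = -1675*(16 - 9) = -1675*7 = -11725)
1867*99 - k = 1867*99 - 1*(-11725) = 184833 + 11725 = 196558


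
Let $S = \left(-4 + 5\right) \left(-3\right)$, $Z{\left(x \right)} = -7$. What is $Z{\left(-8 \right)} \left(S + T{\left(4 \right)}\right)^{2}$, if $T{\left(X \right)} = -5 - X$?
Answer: $-1008$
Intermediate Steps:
$S = -3$ ($S = 1 \left(-3\right) = -3$)
$Z{\left(-8 \right)} \left(S + T{\left(4 \right)}\right)^{2} = - 7 \left(-3 - 9\right)^{2} = - 7 \left(-12\right)^{2} = \left(-7\right) 144 = -1008$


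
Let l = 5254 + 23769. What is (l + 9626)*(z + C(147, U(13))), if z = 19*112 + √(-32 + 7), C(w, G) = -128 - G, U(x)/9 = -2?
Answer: 77993682 + 193245*I ≈ 7.7994e+7 + 1.9325e+5*I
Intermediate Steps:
U(x) = -18 (U(x) = 9*(-2) = -18)
l = 29023
z = 2128 + 5*I (z = 2128 + √(-25) = 2128 + 5*I ≈ 2128.0 + 5.0*I)
(l + 9626)*(z + C(147, U(13))) = (29023 + 9626)*((2128 + 5*I) + (-128 - 1*(-18))) = 38649*((2128 + 5*I) + (-128 + 18)) = 38649*((2128 + 5*I) - 110) = 38649*(2018 + 5*I) = 77993682 + 193245*I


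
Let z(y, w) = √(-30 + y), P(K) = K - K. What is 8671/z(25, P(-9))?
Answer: -8671*I*√5/5 ≈ -3877.8*I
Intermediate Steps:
P(K) = 0
8671/z(25, P(-9)) = 8671/(√(-30 + 25)) = 8671/(√(-5)) = 8671/((I*√5)) = 8671*(-I*√5/5) = -8671*I*√5/5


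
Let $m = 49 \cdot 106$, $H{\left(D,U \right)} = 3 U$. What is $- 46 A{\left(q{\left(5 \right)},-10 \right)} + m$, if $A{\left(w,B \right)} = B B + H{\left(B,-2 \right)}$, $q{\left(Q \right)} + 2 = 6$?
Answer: $870$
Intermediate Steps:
$q{\left(Q \right)} = 4$ ($q{\left(Q \right)} = -2 + 6 = 4$)
$A{\left(w,B \right)} = -6 + B^{2}$ ($A{\left(w,B \right)} = B B + 3 \left(-2\right) = B^{2} - 6 = -6 + B^{2}$)
$m = 5194$
$- 46 A{\left(q{\left(5 \right)},-10 \right)} + m = - 46 \left(-6 + \left(-10\right)^{2}\right) + 5194 = - 46 \left(-6 + 100\right) + 5194 = \left(-46\right) 94 + 5194 = -4324 + 5194 = 870$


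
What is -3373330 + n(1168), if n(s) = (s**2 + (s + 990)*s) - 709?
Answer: 510729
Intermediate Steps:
n(s) = -709 + s**2 + s*(990 + s) (n(s) = (s**2 + (990 + s)*s) - 709 = (s**2 + s*(990 + s)) - 709 = -709 + s**2 + s*(990 + s))
-3373330 + n(1168) = -3373330 + (-709 + 2*1168**2 + 990*1168) = -3373330 + (-709 + 2*1364224 + 1156320) = -3373330 + (-709 + 2728448 + 1156320) = -3373330 + 3884059 = 510729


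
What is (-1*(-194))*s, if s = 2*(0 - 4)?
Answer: -1552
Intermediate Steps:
s = -8 (s = 2*(-4) = -8)
(-1*(-194))*s = -1*(-194)*(-8) = 194*(-8) = -1552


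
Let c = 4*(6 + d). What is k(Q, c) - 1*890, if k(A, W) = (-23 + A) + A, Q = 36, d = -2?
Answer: -841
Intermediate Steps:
c = 16 (c = 4*(6 - 2) = 4*4 = 16)
k(A, W) = -23 + 2*A
k(Q, c) - 1*890 = (-23 + 2*36) - 1*890 = (-23 + 72) - 890 = 49 - 890 = -841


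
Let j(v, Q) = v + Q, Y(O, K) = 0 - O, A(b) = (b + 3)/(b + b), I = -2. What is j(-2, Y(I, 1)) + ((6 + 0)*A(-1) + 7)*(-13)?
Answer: -13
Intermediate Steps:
A(b) = (3 + b)/(2*b) (A(b) = (3 + b)/((2*b)) = (3 + b)*(1/(2*b)) = (3 + b)/(2*b))
Y(O, K) = -O
j(v, Q) = Q + v
j(-2, Y(I, 1)) + ((6 + 0)*A(-1) + 7)*(-13) = (-1*(-2) - 2) + ((6 + 0)*((½)*(3 - 1)/(-1)) + 7)*(-13) = (2 - 2) + (6*((½)*(-1)*2) + 7)*(-13) = 0 + (6*(-1) + 7)*(-13) = 0 + (-6 + 7)*(-13) = 0 + 1*(-13) = 0 - 13 = -13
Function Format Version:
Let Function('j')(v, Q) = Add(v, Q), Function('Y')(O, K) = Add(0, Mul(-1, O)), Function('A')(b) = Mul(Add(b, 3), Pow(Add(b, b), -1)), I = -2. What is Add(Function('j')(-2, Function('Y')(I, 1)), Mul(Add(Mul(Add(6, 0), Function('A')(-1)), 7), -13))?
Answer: -13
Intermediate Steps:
Function('A')(b) = Mul(Rational(1, 2), Pow(b, -1), Add(3, b)) (Function('A')(b) = Mul(Add(3, b), Pow(Mul(2, b), -1)) = Mul(Add(3, b), Mul(Rational(1, 2), Pow(b, -1))) = Mul(Rational(1, 2), Pow(b, -1), Add(3, b)))
Function('Y')(O, K) = Mul(-1, O)
Function('j')(v, Q) = Add(Q, v)
Add(Function('j')(-2, Function('Y')(I, 1)), Mul(Add(Mul(Add(6, 0), Function('A')(-1)), 7), -13)) = Add(Add(Mul(-1, -2), -2), Mul(Add(Mul(Add(6, 0), Mul(Rational(1, 2), Pow(-1, -1), Add(3, -1))), 7), -13)) = Add(Add(2, -2), Mul(Add(Mul(6, Mul(Rational(1, 2), -1, 2)), 7), -13)) = Add(0, Mul(Add(Mul(6, -1), 7), -13)) = Add(0, Mul(Add(-6, 7), -13)) = Add(0, Mul(1, -13)) = Add(0, -13) = -13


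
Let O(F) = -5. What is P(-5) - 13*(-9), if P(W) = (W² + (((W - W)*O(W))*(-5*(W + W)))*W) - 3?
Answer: 139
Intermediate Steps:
P(W) = -3 + W² (P(W) = (W² + (((W - W)*(-5))*(-5*(W + W)))*W) - 3 = (W² + ((0*(-5))*(-10*W))*W) - 3 = (W² + (0*(-10*W))*W) - 3 = (W² + 0*W) - 3 = (W² + 0) - 3 = W² - 3 = -3 + W²)
P(-5) - 13*(-9) = (-3 + (-5)²) - 13*(-9) = (-3 + 25) + 117 = 22 + 117 = 139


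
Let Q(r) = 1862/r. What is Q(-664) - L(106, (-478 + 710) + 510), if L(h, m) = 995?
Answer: -331271/332 ≈ -997.80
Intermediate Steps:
Q(-664) - L(106, (-478 + 710) + 510) = 1862/(-664) - 1*995 = 1862*(-1/664) - 995 = -931/332 - 995 = -331271/332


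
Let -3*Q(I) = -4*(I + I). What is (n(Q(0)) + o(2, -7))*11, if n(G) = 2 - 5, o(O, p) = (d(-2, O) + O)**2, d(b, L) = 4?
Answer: 363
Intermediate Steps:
Q(I) = 8*I/3 (Q(I) = -(-4)*(I + I)/3 = -(-4)*2*I/3 = -(-8)*I/3 = 8*I/3)
o(O, p) = (4 + O)**2
n(G) = -3
(n(Q(0)) + o(2, -7))*11 = (-3 + (4 + 2)**2)*11 = (-3 + 6**2)*11 = (-3 + 36)*11 = 33*11 = 363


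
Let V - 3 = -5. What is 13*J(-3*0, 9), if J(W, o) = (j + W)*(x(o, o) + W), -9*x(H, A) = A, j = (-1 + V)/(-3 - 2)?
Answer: -39/5 ≈ -7.8000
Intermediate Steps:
V = -2 (V = 3 - 5 = -2)
j = 3/5 (j = (-1 - 2)/(-3 - 2) = -3/(-5) = -3*(-1/5) = 3/5 ≈ 0.60000)
x(H, A) = -A/9
J(W, o) = (3/5 + W)*(W - o/9) (J(W, o) = (3/5 + W)*(-o/9 + W) = (3/5 + W)*(W - o/9))
13*J(-3*0, 9) = 13*((-3*0)**2 - 1/15*9 + 3*(-3*0)/5 - 1/9*(-3*0)*9) = 13*(0**2 - 3/5 + (3/5)*0 - 1/9*0*9) = 13*(0 - 3/5 + 0 + 0) = 13*(-3/5) = -39/5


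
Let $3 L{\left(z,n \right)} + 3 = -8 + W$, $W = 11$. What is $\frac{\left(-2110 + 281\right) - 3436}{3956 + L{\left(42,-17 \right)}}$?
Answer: $- \frac{5265}{3956} \approx -1.3309$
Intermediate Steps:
$L{\left(z,n \right)} = 0$ ($L{\left(z,n \right)} = -1 + \frac{-8 + 11}{3} = -1 + \frac{1}{3} \cdot 3 = -1 + 1 = 0$)
$\frac{\left(-2110 + 281\right) - 3436}{3956 + L{\left(42,-17 \right)}} = \frac{\left(-2110 + 281\right) - 3436}{3956 + 0} = \frac{-1829 - 3436}{3956} = \left(-5265\right) \frac{1}{3956} = - \frac{5265}{3956}$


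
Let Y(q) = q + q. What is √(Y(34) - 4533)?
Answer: I*√4465 ≈ 66.821*I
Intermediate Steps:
Y(q) = 2*q
√(Y(34) - 4533) = √(2*34 - 4533) = √(68 - 4533) = √(-4465) = I*√4465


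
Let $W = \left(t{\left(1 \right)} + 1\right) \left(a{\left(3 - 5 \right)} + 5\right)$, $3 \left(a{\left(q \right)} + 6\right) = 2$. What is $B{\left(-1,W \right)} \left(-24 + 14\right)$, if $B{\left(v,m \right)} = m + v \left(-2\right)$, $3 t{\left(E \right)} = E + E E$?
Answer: $- \frac{130}{9} \approx -14.444$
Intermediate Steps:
$t{\left(E \right)} = \frac{E}{3} + \frac{E^{2}}{3}$ ($t{\left(E \right)} = \frac{E + E E}{3} = \frac{E + E^{2}}{3} = \frac{E}{3} + \frac{E^{2}}{3}$)
$a{\left(q \right)} = - \frac{16}{3}$ ($a{\left(q \right)} = -6 + \frac{1}{3} \cdot 2 = -6 + \frac{2}{3} = - \frac{16}{3}$)
$W = - \frac{5}{9}$ ($W = \left(\frac{1}{3} \cdot 1 \left(1 + 1\right) + 1\right) \left(- \frac{16}{3} + 5\right) = \left(\frac{1}{3} \cdot 1 \cdot 2 + 1\right) \left(- \frac{1}{3}\right) = \left(\frac{2}{3} + 1\right) \left(- \frac{1}{3}\right) = \frac{5}{3} \left(- \frac{1}{3}\right) = - \frac{5}{9} \approx -0.55556$)
$B{\left(v,m \right)} = m - 2 v$
$B{\left(-1,W \right)} \left(-24 + 14\right) = \left(- \frac{5}{9} - -2\right) \left(-24 + 14\right) = \left(- \frac{5}{9} + 2\right) \left(-10\right) = \frac{13}{9} \left(-10\right) = - \frac{130}{9}$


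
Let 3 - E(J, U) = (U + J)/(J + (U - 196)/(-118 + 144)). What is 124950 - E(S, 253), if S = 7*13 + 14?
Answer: 348236597/2787 ≈ 1.2495e+5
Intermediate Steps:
S = 105 (S = 91 + 14 = 105)
E(J, U) = 3 - (J + U)/(-98/13 + J + U/26) (E(J, U) = 3 - (U + J)/(J + (U - 196)/(-118 + 144)) = 3 - (J + U)/(J + (-196 + U)/26) = 3 - (J + U)/(J + (-196 + U)*(1/26)) = 3 - (J + U)/(J + (-98/13 + U/26)) = 3 - (J + U)/(-98/13 + J + U/26))
124950 - E(S, 253) = 124950 - (-588 - 23*253 + 52*105)/(-196 + 253 + 26*105) = 124950 - (-588 - 5819 + 5460)/(-196 + 253 + 2730) = 124950 - (-947)/2787 = 124950 - 1*(-947/2787) = 124950 + 947/2787 = 348236597/2787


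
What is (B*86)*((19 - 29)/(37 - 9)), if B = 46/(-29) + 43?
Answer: -258215/203 ≈ -1272.0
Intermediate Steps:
B = 1201/29 (B = 46*(-1/29) + 43 = -46/29 + 43 = 1201/29 ≈ 41.414)
(B*86)*((19 - 29)/(37 - 9)) = ((1201/29)*86)*((19 - 29)/(37 - 9)) = 103286*(-10/28)/29 = 103286*(-10*1/28)/29 = (103286/29)*(-5/14) = -258215/203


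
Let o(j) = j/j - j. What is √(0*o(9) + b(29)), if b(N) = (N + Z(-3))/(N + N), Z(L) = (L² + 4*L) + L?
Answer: √1334/58 ≈ 0.62972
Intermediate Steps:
Z(L) = L² + 5*L
o(j) = 1 - j
b(N) = (-6 + N)/(2*N) (b(N) = (N - 3*(5 - 3))/(N + N) = (N - 3*2)/((2*N)) = (N - 6)*(1/(2*N)) = (-6 + N)*(1/(2*N)) = (-6 + N)/(2*N))
√(0*o(9) + b(29)) = √(0*(1 - 1*9) + (½)*(-6 + 29)/29) = √(0*(1 - 9) + (½)*(1/29)*23) = √(0*(-8) + 23/58) = √(0 + 23/58) = √(23/58) = √1334/58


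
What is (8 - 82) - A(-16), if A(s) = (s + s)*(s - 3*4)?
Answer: -970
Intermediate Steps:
A(s) = 2*s*(-12 + s) (A(s) = (2*s)*(s - 12) = (2*s)*(-12 + s) = 2*s*(-12 + s))
(8 - 82) - A(-16) = (8 - 82) - 2*(-16)*(-12 - 16) = -74 - 2*(-16)*(-28) = -74 - 1*896 = -74 - 896 = -970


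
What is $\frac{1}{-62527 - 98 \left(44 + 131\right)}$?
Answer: $- \frac{1}{79677} \approx -1.2551 \cdot 10^{-5}$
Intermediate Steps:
$\frac{1}{-62527 - 98 \left(44 + 131\right)} = \frac{1}{-62527 - 17150} = \frac{1}{-79677} = - \frac{1}{79677}$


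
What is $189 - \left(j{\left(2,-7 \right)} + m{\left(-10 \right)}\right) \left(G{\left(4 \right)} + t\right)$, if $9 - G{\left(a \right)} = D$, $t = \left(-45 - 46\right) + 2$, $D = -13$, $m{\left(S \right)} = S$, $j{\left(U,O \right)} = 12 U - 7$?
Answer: $658$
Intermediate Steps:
$j{\left(U,O \right)} = -7 + 12 U$
$t = -89$ ($t = -91 + 2 = -89$)
$G{\left(a \right)} = 22$ ($G{\left(a \right)} = 9 - -13 = 9 + 13 = 22$)
$189 - \left(j{\left(2,-7 \right)} + m{\left(-10 \right)}\right) \left(G{\left(4 \right)} + t\right) = 189 - \left(\left(-7 + 12 \cdot 2\right) - 10\right) \left(22 - 89\right) = 189 - \left(\left(-7 + 24\right) - 10\right) \left(-67\right) = 189 - \left(17 - 10\right) \left(-67\right) = 189 - 7 \left(-67\right) = 189 - -469 = 189 + 469 = 658$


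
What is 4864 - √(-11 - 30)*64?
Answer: 4864 - 64*I*√41 ≈ 4864.0 - 409.8*I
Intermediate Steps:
4864 - √(-11 - 30)*64 = 4864 - √(-41)*64 = 4864 - I*√41*64 = 4864 - 64*I*√41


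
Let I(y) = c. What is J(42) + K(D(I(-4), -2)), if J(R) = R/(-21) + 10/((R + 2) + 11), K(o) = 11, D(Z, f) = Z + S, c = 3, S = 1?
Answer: 101/11 ≈ 9.1818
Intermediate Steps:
I(y) = 3
D(Z, f) = 1 + Z (D(Z, f) = Z + 1 = 1 + Z)
J(R) = 10/(13 + R) - R/21 (J(R) = R*(-1/21) + 10/((2 + R) + 11) = -R/21 + 10/(13 + R) = 10/(13 + R) - R/21)
J(42) + K(D(I(-4), -2)) = (210 - 1*42² - 13*42)/(21*(13 + 42)) + 11 = (1/21)*(210 - 1*1764 - 546)/55 + 11 = (1/21)*(1/55)*(210 - 1764 - 546) + 11 = (1/21)*(1/55)*(-2100) + 11 = -20/11 + 11 = 101/11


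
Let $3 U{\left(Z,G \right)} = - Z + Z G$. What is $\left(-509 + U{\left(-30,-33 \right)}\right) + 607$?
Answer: $438$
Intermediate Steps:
$U{\left(Z,G \right)} = - \frac{Z}{3} + \frac{G Z}{3}$ ($U{\left(Z,G \right)} = \frac{- Z + Z G}{3} = \frac{- Z + G Z}{3} = - \frac{Z}{3} + \frac{G Z}{3}$)
$\left(-509 + U{\left(-30,-33 \right)}\right) + 607 = \left(-509 + \frac{1}{3} \left(-30\right) \left(-1 - 33\right)\right) + 607 = \left(-509 + \frac{1}{3} \left(-30\right) \left(-34\right)\right) + 607 = \left(-509 + 340\right) + 607 = -169 + 607 = 438$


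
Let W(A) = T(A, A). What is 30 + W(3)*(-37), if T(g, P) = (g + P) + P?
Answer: -303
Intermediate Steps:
T(g, P) = g + 2*P (T(g, P) = (P + g) + P = g + 2*P)
W(A) = 3*A (W(A) = A + 2*A = 3*A)
30 + W(3)*(-37) = 30 + (3*3)*(-37) = 30 + 9*(-37) = 30 - 333 = -303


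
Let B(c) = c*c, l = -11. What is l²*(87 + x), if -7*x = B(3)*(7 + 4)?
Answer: 61710/7 ≈ 8815.7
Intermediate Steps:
B(c) = c²
x = -99/7 (x = -3²*(7 + 4)/7 = -9*11/7 = -⅐*99 = -99/7 ≈ -14.143)
l²*(87 + x) = (-11)²*(87 - 99/7) = 121*(510/7) = 61710/7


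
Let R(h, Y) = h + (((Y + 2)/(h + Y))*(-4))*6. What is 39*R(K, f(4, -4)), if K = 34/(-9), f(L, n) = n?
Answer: -40742/105 ≈ -388.02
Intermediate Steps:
K = -34/9 (K = 34*(-⅑) = -34/9 ≈ -3.7778)
R(h, Y) = h - 24*(2 + Y)/(Y + h) (R(h, Y) = h + (((2 + Y)/(Y + h))*(-4))*6 = h - 4*(2 + Y)/(Y + h)*6 = h - 24*(2 + Y)/(Y + h))
39*R(K, f(4, -4)) = 39*((-48 + (-34/9)² - 24*(-4) - 4*(-34/9))/(-4 - 34/9)) = 39*((-48 + 1156/81 + 96 + 136/9)/(-70/9)) = 39*(-9/70*6268/81) = 39*(-3134/315) = -40742/105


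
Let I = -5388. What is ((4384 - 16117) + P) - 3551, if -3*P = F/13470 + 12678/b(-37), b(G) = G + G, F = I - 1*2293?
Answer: -22766507753/1495170 ≈ -15227.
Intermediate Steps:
F = -7681 (F = -5388 - 1*2293 = -5388 - 2293 = -7681)
b(G) = 2*G
P = 85670527/1495170 (P = -(-7681/13470 + 12678/((2*(-37))))/3 = -(-7681*1/13470 + 12678/(-74))/3 = -(-7681/13470 + 12678*(-1/74))/3 = -(-7681/13470 - 6339/37)/3 = -⅓*(-85670527/498390) = 85670527/1495170 ≈ 57.298)
((4384 - 16117) + P) - 3551 = ((4384 - 16117) + 85670527/1495170) - 3551 = (-11733 + 85670527/1495170) - 3551 = -17457159083/1495170 - 3551 = -22766507753/1495170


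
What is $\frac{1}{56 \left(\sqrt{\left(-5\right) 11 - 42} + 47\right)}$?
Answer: $\frac{47}{129136} - \frac{i \sqrt{97}}{129136} \approx 0.00036396 - 7.6267 \cdot 10^{-5} i$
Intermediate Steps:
$\frac{1}{56 \left(\sqrt{\left(-5\right) 11 - 42} + 47\right)} = \frac{1}{56 \left(\sqrt{-55 - 42} + 47\right)} = \frac{1}{56 \left(\sqrt{-97} + 47\right)} = \frac{1}{56 \left(i \sqrt{97} + 47\right)} = \frac{1}{56 \left(47 + i \sqrt{97}\right)} = \frac{1}{2632 + 56 i \sqrt{97}}$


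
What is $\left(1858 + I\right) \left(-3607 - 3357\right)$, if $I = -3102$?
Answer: $8663216$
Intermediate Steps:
$\left(1858 + I\right) \left(-3607 - 3357\right) = \left(1858 - 3102\right) \left(-3607 - 3357\right) = \left(-1244\right) \left(-6964\right) = 8663216$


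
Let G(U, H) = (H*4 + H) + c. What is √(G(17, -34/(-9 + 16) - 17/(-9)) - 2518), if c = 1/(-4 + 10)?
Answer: I*√4467638/42 ≈ 50.326*I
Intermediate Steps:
c = ⅙ (c = 1/6 = ⅙ ≈ 0.16667)
G(U, H) = ⅙ + 5*H (G(U, H) = (H*4 + H) + ⅙ = (4*H + H) + ⅙ = 5*H + ⅙ = ⅙ + 5*H)
√(G(17, -34/(-9 + 16) - 17/(-9)) - 2518) = √((⅙ + 5*(-34/(-9 + 16) - 17/(-9))) - 2518) = √((⅙ + 5*(-34/7 - 17*(-⅑))) - 2518) = √((⅙ + 5*(-34*⅐ + 17/9)) - 2518) = √((⅙ + 5*(-34/7 + 17/9)) - 2518) = √((⅙ + 5*(-187/63)) - 2518) = √((⅙ - 935/63) - 2518) = √(-1849/126 - 2518) = √(-319117/126) = I*√4467638/42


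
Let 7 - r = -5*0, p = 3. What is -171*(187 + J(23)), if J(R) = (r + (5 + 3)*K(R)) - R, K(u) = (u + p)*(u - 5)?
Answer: -669465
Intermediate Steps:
r = 7 (r = 7 - (-5)*0 = 7 - 1*0 = 7 + 0 = 7)
K(u) = (-5 + u)*(3 + u) (K(u) = (u + 3)*(u - 5) = (3 + u)*(-5 + u) = (-5 + u)*(3 + u))
J(R) = -113 - 17*R + 8*R² (J(R) = (7 + (5 + 3)*(-15 + R² - 2*R)) - R = (7 + 8*(-15 + R² - 2*R)) - R = (7 + (-120 - 16*R + 8*R²)) - R = (-113 - 16*R + 8*R²) - R = -113 - 17*R + 8*R²)
-171*(187 + J(23)) = -171*(187 + (-113 - 17*23 + 8*23²)) = -171*(187 + (-113 - 391 + 8*529)) = -171*(187 + (-113 - 391 + 4232)) = -171*(187 + 3728) = -171*3915 = -669465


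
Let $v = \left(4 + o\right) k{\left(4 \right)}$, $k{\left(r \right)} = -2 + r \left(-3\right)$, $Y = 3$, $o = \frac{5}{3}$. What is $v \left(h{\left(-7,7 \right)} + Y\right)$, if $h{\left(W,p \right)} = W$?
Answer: $\frac{952}{3} \approx 317.33$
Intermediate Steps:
$o = \frac{5}{3}$ ($o = 5 \cdot \frac{1}{3} = \frac{5}{3} \approx 1.6667$)
$k{\left(r \right)} = -2 - 3 r$
$v = - \frac{238}{3}$ ($v = \left(4 + \frac{5}{3}\right) \left(-2 - 12\right) = \frac{17 \left(-2 - 12\right)}{3} = \frac{17}{3} \left(-14\right) = - \frac{238}{3} \approx -79.333$)
$v \left(h{\left(-7,7 \right)} + Y\right) = - \frac{238 \left(-7 + 3\right)}{3} = \left(- \frac{238}{3}\right) \left(-4\right) = \frac{952}{3}$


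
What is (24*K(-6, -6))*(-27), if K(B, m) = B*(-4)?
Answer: -15552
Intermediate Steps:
K(B, m) = -4*B
(24*K(-6, -6))*(-27) = (24*(-4*(-6)))*(-27) = (24*24)*(-27) = 576*(-27) = -15552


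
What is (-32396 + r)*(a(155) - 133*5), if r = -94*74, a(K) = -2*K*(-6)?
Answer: -47025640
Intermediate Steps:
a(K) = 12*K
r = -6956
(-32396 + r)*(a(155) - 133*5) = (-32396 - 6956)*(12*155 - 133*5) = -39352*(1860 - 665) = -39352*1195 = -47025640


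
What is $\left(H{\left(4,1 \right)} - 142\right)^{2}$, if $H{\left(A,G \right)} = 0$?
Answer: $20164$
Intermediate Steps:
$\left(H{\left(4,1 \right)} - 142\right)^{2} = \left(0 - 142\right)^{2} = \left(-142\right)^{2} = 20164$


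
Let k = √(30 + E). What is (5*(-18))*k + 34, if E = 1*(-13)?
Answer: 34 - 90*√17 ≈ -337.08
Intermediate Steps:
E = -13
k = √17 (k = √(30 - 13) = √17 ≈ 4.1231)
(5*(-18))*k + 34 = (5*(-18))*√17 + 34 = -90*√17 + 34 = 34 - 90*√17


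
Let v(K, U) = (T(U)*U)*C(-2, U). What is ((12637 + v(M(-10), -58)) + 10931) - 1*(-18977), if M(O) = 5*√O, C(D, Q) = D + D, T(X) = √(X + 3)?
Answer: 42545 + 232*I*√55 ≈ 42545.0 + 1720.6*I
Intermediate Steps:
T(X) = √(3 + X)
C(D, Q) = 2*D
v(K, U) = -4*U*√(3 + U) (v(K, U) = (√(3 + U)*U)*(2*(-2)) = (U*√(3 + U))*(-4) = -4*U*√(3 + U))
((12637 + v(M(-10), -58)) + 10931) - 1*(-18977) = ((12637 - 4*(-58)*√(3 - 58)) + 10931) - 1*(-18977) = ((12637 - 4*(-58)*√(-55)) + 10931) + 18977 = ((12637 - 4*(-58)*I*√55) + 10931) + 18977 = ((12637 + 232*I*√55) + 10931) + 18977 = (23568 + 232*I*√55) + 18977 = 42545 + 232*I*√55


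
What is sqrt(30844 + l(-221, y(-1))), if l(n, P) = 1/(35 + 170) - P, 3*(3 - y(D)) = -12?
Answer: 17*sqrt(4484170)/205 ≈ 175.60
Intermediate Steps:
y(D) = 7 (y(D) = 3 - 1/3*(-12) = 3 + 4 = 7)
l(n, P) = 1/205 - P
sqrt(30844 + l(-221, y(-1))) = sqrt(30844 + (1/205 - 1*7)) = sqrt(30844 + (1/205 - 7)) = sqrt(30844 - 1434/205) = sqrt(6321586/205) = 17*sqrt(4484170)/205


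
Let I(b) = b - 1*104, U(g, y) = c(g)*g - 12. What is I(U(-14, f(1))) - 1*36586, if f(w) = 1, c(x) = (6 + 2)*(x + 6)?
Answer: -35806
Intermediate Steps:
c(x) = 48 + 8*x (c(x) = 8*(6 + x) = 48 + 8*x)
U(g, y) = -12 + g*(48 + 8*g) (U(g, y) = (48 + 8*g)*g - 12 = g*(48 + 8*g) - 12 = -12 + g*(48 + 8*g))
I(b) = -104 + b (I(b) = b - 104 = -104 + b)
I(U(-14, f(1))) - 1*36586 = (-104 + (-12 + 8*(-14)*(6 - 14))) - 1*36586 = (-104 + (-12 + 8*(-14)*(-8))) - 36586 = (-104 + (-12 + 896)) - 36586 = (-104 + 884) - 36586 = 780 - 36586 = -35806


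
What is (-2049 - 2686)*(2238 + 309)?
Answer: -12060045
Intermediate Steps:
(-2049 - 2686)*(2238 + 309) = -4735*2547 = -12060045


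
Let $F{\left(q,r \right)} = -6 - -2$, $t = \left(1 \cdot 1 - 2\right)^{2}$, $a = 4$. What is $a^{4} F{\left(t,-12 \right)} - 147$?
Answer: $-1171$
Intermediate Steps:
$t = 1$ ($t = \left(1 - 2\right)^{2} = \left(-1\right)^{2} = 1$)
$F{\left(q,r \right)} = -4$ ($F{\left(q,r \right)} = -6 + 2 = -4$)
$a^{4} F{\left(t,-12 \right)} - 147 = 4^{4} \left(-4\right) - 147 = 256 \left(-4\right) - 147 = -1024 - 147 = -1171$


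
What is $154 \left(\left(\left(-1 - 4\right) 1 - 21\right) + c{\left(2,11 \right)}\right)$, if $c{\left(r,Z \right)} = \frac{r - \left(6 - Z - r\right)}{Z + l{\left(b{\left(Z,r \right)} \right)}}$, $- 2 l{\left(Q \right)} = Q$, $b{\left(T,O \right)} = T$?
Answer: $-3752$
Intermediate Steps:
$l{\left(Q \right)} = - \frac{Q}{2}$
$c{\left(r,Z \right)} = \frac{2 \left(-6 + Z + 2 r\right)}{Z}$ ($c{\left(r,Z \right)} = \frac{r - \left(6 - Z - r\right)}{Z - \frac{Z}{2}} = \frac{r - \left(6 - Z - r\right)}{\frac{1}{2} Z} = \left(r + \left(-6 + Z + r\right)\right) \frac{2}{Z} = \left(-6 + Z + 2 r\right) \frac{2}{Z} = \frac{2 \left(-6 + Z + 2 r\right)}{Z}$)
$154 \left(\left(\left(-1 - 4\right) 1 - 21\right) + c{\left(2,11 \right)}\right) = 154 \left(\left(\left(-1 - 4\right) 1 - 21\right) + \frac{2 \left(-6 + 11 + 2 \cdot 2\right)}{11}\right) = 154 \left(\left(\left(-5\right) 1 - 21\right) + 2 \cdot \frac{1}{11} \left(-6 + 11 + 4\right)\right) = 154 \left(\left(-5 - 21\right) + 2 \cdot \frac{1}{11} \cdot 9\right) = 154 \left(-26 + \frac{18}{11}\right) = 154 \left(- \frac{268}{11}\right) = -3752$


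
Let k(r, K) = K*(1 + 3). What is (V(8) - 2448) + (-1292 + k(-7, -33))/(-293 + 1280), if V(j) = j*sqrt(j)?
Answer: -2417600/987 + 16*sqrt(2) ≈ -2426.8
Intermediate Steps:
V(j) = j**(3/2)
k(r, K) = 4*K (k(r, K) = K*4 = 4*K)
(V(8) - 2448) + (-1292 + k(-7, -33))/(-293 + 1280) = (8**(3/2) - 2448) + (-1292 + 4*(-33))/(-293 + 1280) = (16*sqrt(2) - 2448) + (-1292 - 132)/987 = (-2448 + 16*sqrt(2)) - 1424*1/987 = (-2448 + 16*sqrt(2)) - 1424/987 = -2417600/987 + 16*sqrt(2)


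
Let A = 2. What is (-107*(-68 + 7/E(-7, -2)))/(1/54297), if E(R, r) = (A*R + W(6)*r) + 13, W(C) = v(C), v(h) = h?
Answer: 5176513089/13 ≈ 3.9819e+8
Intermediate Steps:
W(C) = C
E(R, r) = 13 + 2*R + 6*r (E(R, r) = (2*R + 6*r) + 13 = 13 + 2*R + 6*r)
(-107*(-68 + 7/E(-7, -2)))/(1/54297) = (-107*(-68 + 7/(13 + 2*(-7) + 6*(-2))))/(1/54297) = (-107*(-68 + 7/(13 - 14 - 12)))/(1/54297) = -107*(-68 + 7/(-13))*54297 = -107*(-68 + 7*(-1/13))*54297 = -107*(-68 - 7/13)*54297 = -107*(-891/13)*54297 = (95337/13)*54297 = 5176513089/13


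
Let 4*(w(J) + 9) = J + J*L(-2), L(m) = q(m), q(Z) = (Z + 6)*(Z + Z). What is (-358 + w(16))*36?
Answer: -15372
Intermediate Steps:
q(Z) = 2*Z*(6 + Z) (q(Z) = (6 + Z)*(2*Z) = 2*Z*(6 + Z))
L(m) = 2*m*(6 + m)
w(J) = -9 - 15*J/4 (w(J) = -9 + (J + J*(2*(-2)*(6 - 2)))/4 = -9 + (J + J*(2*(-2)*4))/4 = -9 + (J + J*(-16))/4 = -9 + (J - 16*J)/4 = -9 + (-15*J)/4 = -9 - 15*J/4)
(-358 + w(16))*36 = (-358 + (-9 - 15/4*16))*36 = (-358 + (-9 - 60))*36 = (-358 - 69)*36 = -427*36 = -15372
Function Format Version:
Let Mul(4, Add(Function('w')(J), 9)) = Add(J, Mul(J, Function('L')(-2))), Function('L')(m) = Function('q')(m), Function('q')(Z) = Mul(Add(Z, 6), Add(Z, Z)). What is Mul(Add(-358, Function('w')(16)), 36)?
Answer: -15372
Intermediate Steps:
Function('q')(Z) = Mul(2, Z, Add(6, Z)) (Function('q')(Z) = Mul(Add(6, Z), Mul(2, Z)) = Mul(2, Z, Add(6, Z)))
Function('L')(m) = Mul(2, m, Add(6, m))
Function('w')(J) = Add(-9, Mul(Rational(-15, 4), J)) (Function('w')(J) = Add(-9, Mul(Rational(1, 4), Add(J, Mul(J, Mul(2, -2, Add(6, -2)))))) = Add(-9, Mul(Rational(1, 4), Add(J, Mul(J, Mul(2, -2, 4))))) = Add(-9, Mul(Rational(1, 4), Add(J, Mul(J, -16)))) = Add(-9, Mul(Rational(1, 4), Add(J, Mul(-16, J)))) = Add(-9, Mul(Rational(1, 4), Mul(-15, J))) = Add(-9, Mul(Rational(-15, 4), J)))
Mul(Add(-358, Function('w')(16)), 36) = Mul(Add(-358, Add(-9, Mul(Rational(-15, 4), 16))), 36) = Mul(Add(-358, Add(-9, -60)), 36) = Mul(Add(-358, -69), 36) = Mul(-427, 36) = -15372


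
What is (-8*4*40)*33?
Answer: -42240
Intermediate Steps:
(-8*4*40)*33 = -32*40*33 = -1280*33 = -42240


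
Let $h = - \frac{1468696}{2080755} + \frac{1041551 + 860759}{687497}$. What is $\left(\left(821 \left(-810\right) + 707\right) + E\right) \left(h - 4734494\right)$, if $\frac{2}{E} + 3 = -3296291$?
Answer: $\frac{7415275546454920527163679077984}{2357695413131854545} \approx 3.1451 \cdot 10^{12}$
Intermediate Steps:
$E = - \frac{1}{1648147}$ ($E = \frac{2}{-3 - 3296291} = \frac{2}{-3296294} = 2 \left(- \frac{1}{3296294}\right) = - \frac{1}{1648147} \approx -6.0674 \cdot 10^{-7}$)
$h = \frac{2948516950138}{1430512820235}$ ($h = \left(-1468696\right) \frac{1}{2080755} + 1902310 \cdot \frac{1}{687497} = - \frac{1468696}{2080755} + \frac{1902310}{687497} = \frac{2948516950138}{1430512820235} \approx 2.0612$)
$\left(\left(821 \left(-810\right) + 707\right) + E\right) \left(h - 4734494\right) = \left(\left(821 \left(-810\right) + 707\right) - \frac{1}{1648147}\right) \left(\frac{2948516950138}{1430512820235} - 4734494\right) = \left(\left(-665010 + 707\right) - \frac{1}{1648147}\right) \left(- \frac{6772751415808735952}{1430512820235}\right) = \left(-664303 - \frac{1}{1648147}\right) \left(- \frac{6772751415808735952}{1430512820235}\right) = \left(- \frac{1094868996542}{1648147}\right) \left(- \frac{6772751415808735952}{1430512820235}\right) = \frac{7415275546454920527163679077984}{2357695413131854545}$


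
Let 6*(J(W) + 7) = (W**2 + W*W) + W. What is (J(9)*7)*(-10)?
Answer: -1505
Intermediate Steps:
J(W) = -7 + W**2/3 + W/6 (J(W) = -7 + ((W**2 + W*W) + W)/6 = -7 + ((W**2 + W**2) + W)/6 = -7 + (2*W**2 + W)/6 = -7 + (W + 2*W**2)/6 = -7 + (W**2/3 + W/6) = -7 + W**2/3 + W/6)
(J(9)*7)*(-10) = ((-7 + (1/3)*9**2 + (1/6)*9)*7)*(-10) = ((-7 + (1/3)*81 + 3/2)*7)*(-10) = ((-7 + 27 + 3/2)*7)*(-10) = ((43/2)*7)*(-10) = (301/2)*(-10) = -1505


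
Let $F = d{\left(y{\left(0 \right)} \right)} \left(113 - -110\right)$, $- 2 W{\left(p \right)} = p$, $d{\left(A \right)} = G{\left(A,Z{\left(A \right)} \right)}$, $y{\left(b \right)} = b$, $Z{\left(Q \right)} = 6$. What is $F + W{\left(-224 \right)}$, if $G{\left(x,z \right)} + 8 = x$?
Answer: $-1672$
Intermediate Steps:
$G{\left(x,z \right)} = -8 + x$
$d{\left(A \right)} = -8 + A$
$W{\left(p \right)} = - \frac{p}{2}$
$F = -1784$ ($F = \left(-8 + 0\right) \left(113 - -110\right) = - 8 \left(113 + 110\right) = \left(-8\right) 223 = -1784$)
$F + W{\left(-224 \right)} = -1784 - -112 = -1784 + 112 = -1672$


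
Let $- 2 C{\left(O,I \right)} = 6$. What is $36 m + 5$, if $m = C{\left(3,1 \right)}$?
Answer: $-103$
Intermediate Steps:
$C{\left(O,I \right)} = -3$ ($C{\left(O,I \right)} = \left(- \frac{1}{2}\right) 6 = -3$)
$m = -3$
$36 m + 5 = 36 \left(-3\right) + 5 = -108 + 5 = -103$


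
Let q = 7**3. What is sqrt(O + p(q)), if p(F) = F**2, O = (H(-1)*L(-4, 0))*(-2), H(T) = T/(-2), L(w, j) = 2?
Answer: sqrt(117647) ≈ 343.00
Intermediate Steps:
H(T) = -T/2 (H(T) = T*(-1/2) = -T/2)
q = 343
O = -2 (O = (-1/2*(-1)*2)*(-2) = ((1/2)*2)*(-2) = 1*(-2) = -2)
sqrt(O + p(q)) = sqrt(-2 + 343**2) = sqrt(-2 + 117649) = sqrt(117647)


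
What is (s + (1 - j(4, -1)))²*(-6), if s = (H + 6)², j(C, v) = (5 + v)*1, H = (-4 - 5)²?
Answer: -343466136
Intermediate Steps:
H = 81 (H = (-9)² = 81)
j(C, v) = 5 + v
s = 7569 (s = (81 + 6)² = 87² = 7569)
(s + (1 - j(4, -1)))²*(-6) = (7569 + (1 - (5 - 1)))²*(-6) = (7569 + (1 - 1*4))²*(-6) = (7569 + (1 - 4))²*(-6) = (7569 - 3)²*(-6) = 7566²*(-6) = 57244356*(-6) = -343466136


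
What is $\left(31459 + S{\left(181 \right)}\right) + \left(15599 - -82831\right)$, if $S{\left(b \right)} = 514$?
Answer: $130403$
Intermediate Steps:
$\left(31459 + S{\left(181 \right)}\right) + \left(15599 - -82831\right) = \left(31459 + 514\right) + \left(15599 - -82831\right) = 31973 + \left(15599 + 82831\right) = 31973 + 98430 = 130403$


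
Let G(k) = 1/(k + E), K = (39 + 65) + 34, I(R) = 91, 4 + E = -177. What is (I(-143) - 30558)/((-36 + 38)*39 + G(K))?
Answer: -1310081/3353 ≈ -390.72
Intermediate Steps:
E = -181 (E = -4 - 177 = -181)
K = 138 (K = 104 + 34 = 138)
G(k) = 1/(-181 + k) (G(k) = 1/(k - 181) = 1/(-181 + k))
(I(-143) - 30558)/((-36 + 38)*39 + G(K)) = (91 - 30558)/((-36 + 38)*39 + 1/(-181 + 138)) = -30467/(2*39 + 1/(-43)) = -30467/(78 - 1/43) = -30467/3353/43 = -30467*43/3353 = -1310081/3353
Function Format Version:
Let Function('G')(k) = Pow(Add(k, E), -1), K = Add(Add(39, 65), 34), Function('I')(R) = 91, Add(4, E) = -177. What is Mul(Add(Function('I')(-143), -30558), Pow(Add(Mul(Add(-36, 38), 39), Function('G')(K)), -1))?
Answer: Rational(-1310081, 3353) ≈ -390.72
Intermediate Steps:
E = -181 (E = Add(-4, -177) = -181)
K = 138 (K = Add(104, 34) = 138)
Function('G')(k) = Pow(Add(-181, k), -1) (Function('G')(k) = Pow(Add(k, -181), -1) = Pow(Add(-181, k), -1))
Mul(Add(Function('I')(-143), -30558), Pow(Add(Mul(Add(-36, 38), 39), Function('G')(K)), -1)) = Mul(Add(91, -30558), Pow(Add(Mul(Add(-36, 38), 39), Pow(Add(-181, 138), -1)), -1)) = Mul(-30467, Pow(Add(Mul(2, 39), Pow(-43, -1)), -1)) = Mul(-30467, Pow(Add(78, Rational(-1, 43)), -1)) = Mul(-30467, Pow(Rational(3353, 43), -1)) = Mul(-30467, Rational(43, 3353)) = Rational(-1310081, 3353)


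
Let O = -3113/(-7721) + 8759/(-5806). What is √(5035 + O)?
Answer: √10115917614009763374/44828126 ≈ 70.950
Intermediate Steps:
O = -49554161/44828126 (O = -3113*(-1/7721) + 8759*(-1/5806) = 3113/7721 - 8759/5806 = -49554161/44828126 ≈ -1.1054)
√(5035 + O) = √(5035 - 49554161/44828126) = √(225660060249/44828126) = √10115917614009763374/44828126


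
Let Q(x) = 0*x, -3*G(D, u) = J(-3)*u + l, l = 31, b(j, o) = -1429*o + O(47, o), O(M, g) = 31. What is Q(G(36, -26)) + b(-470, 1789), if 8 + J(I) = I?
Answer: -2556450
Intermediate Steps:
J(I) = -8 + I
b(j, o) = 31 - 1429*o (b(j, o) = -1429*o + 31 = 31 - 1429*o)
G(D, u) = -31/3 + 11*u/3 (G(D, u) = -((-8 - 3)*u + 31)/3 = -(-11*u + 31)/3 = -(31 - 11*u)/3 = -31/3 + 11*u/3)
Q(x) = 0
Q(G(36, -26)) + b(-470, 1789) = 0 + (31 - 1429*1789) = 0 + (31 - 2556481) = 0 - 2556450 = -2556450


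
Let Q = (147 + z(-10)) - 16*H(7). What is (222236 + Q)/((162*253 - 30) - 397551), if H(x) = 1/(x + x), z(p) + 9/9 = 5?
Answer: -1556701/2496165 ≈ -0.62364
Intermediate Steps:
z(p) = 4 (z(p) = -1 + 5 = 4)
H(x) = 1/(2*x)
Q = 1049/7 (Q = (147 + 4) - 8/7 = 151 - 8/7 = 1049/7 ≈ 149.86)
(222236 + Q)/((162*253 - 30) - 397551) = (222236 + 1049/7)/((162*253 - 30) - 397551) = 1556701/(7*((40986 - 30) - 397551)) = 1556701/(7*(40956 - 397551)) = (1556701/7)/(-356595) = (1556701/7)*(-1/356595) = -1556701/2496165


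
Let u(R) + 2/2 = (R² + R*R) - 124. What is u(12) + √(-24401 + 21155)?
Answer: 163 + I*√3246 ≈ 163.0 + 56.974*I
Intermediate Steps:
u(R) = -125 + 2*R² (u(R) = -1 + ((R² + R*R) - 124) = -1 + ((R² + R²) - 124) = -1 + (2*R² - 124) = -1 + (-124 + 2*R²) = -125 + 2*R²)
u(12) + √(-24401 + 21155) = (-125 + 2*12²) + √(-24401 + 21155) = (-125 + 2*144) + √(-3246) = (-125 + 288) + I*√3246 = 163 + I*√3246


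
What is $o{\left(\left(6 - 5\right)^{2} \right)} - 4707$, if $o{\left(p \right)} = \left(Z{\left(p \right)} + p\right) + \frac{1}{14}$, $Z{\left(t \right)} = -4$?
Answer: $- \frac{65939}{14} \approx -4709.9$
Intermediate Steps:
$o{\left(p \right)} = - \frac{55}{14} + p$ ($o{\left(p \right)} = \left(-4 + p\right) + \frac{1}{14} = - \frac{55}{14} + p$)
$o{\left(\left(6 - 5\right)^{2} \right)} - 4707 = \left(- \frac{55}{14} + \left(6 - 5\right)^{2}\right) - 4707 = \left(- \frac{55}{14} + 1^{2}\right) - 4707 = \left(- \frac{55}{14} + 1\right) - 4707 = - \frac{41}{14} - 4707 = - \frac{65939}{14}$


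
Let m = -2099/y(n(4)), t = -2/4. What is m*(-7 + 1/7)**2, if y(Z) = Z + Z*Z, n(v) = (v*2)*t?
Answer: -403008/49 ≈ -8224.7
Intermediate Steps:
t = -1/2 (t = -2*1/4 = -1/2 ≈ -0.50000)
n(v) = -v (n(v) = (v*2)*(-1/2) = (2*v)*(-1/2) = -v)
y(Z) = Z + Z**2
m = -2099/12 (m = -2099*(-1/(4*(1 - 1*4))) = -2099*(-1/(4*(1 - 4))) = -2099/((-4*(-3))) = -2099/12 ≈ -174.92)
m*(-7 + 1/7)**2 = -2099*(-7 + 1/7)**2/12 = -2099*(-48/7)**2/12 = -2099/12*2304/49 = -403008/49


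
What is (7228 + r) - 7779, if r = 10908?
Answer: 10357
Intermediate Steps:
(7228 + r) - 7779 = (7228 + 10908) - 7779 = 18136 - 7779 = 10357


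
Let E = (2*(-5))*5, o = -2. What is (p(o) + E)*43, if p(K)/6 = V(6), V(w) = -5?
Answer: -3440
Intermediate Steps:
E = -50 (E = -10*5 = -50)
p(K) = -30 (p(K) = 6*(-5) = -30)
(p(o) + E)*43 = (-30 - 50)*43 = -80*43 = -3440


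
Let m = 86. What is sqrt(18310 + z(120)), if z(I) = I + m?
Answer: 2*sqrt(4629) ≈ 136.07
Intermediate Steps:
z(I) = 86 + I (z(I) = I + 86 = 86 + I)
sqrt(18310 + z(120)) = sqrt(18310 + (86 + 120)) = sqrt(18310 + 206) = sqrt(18516) = 2*sqrt(4629)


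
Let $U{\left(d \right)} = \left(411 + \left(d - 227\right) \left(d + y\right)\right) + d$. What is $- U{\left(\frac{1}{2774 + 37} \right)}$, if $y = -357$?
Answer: $- \frac{643593536638}{7901721} \approx -81450.0$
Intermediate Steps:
$U{\left(d \right)} = 411 + d + \left(-357 + d\right) \left(-227 + d\right)$ ($U{\left(d \right)} = \left(411 + \left(d - 227\right) \left(d - 357\right)\right) + d = \left(411 + \left(-227 + d\right) \left(-357 + d\right)\right) + d = \left(411 + \left(-357 + d\right) \left(-227 + d\right)\right) + d = 411 + d + \left(-357 + d\right) \left(-227 + d\right)$)
$- U{\left(\frac{1}{2774 + 37} \right)} = - (81450 + \left(\frac{1}{2774 + 37}\right)^{2} - \frac{583}{2774 + 37}) = - (81450 + \left(\frac{1}{2811}\right)^{2} - \frac{583}{2811}) = - (81450 + \frac{1}{7901721} - \frac{583}{2811}) = \left(-1\right) \frac{643593536638}{7901721} = - \frac{643593536638}{7901721}$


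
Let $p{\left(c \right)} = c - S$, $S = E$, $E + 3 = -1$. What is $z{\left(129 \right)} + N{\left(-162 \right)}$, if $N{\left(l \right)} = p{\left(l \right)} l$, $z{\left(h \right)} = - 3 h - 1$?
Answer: $25208$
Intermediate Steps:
$z{\left(h \right)} = -1 - 3 h$
$E = -4$ ($E = -3 - 1 = -4$)
$S = -4$
$p{\left(c \right)} = 4 + c$ ($p{\left(c \right)} = c - -4 = c + 4 = 4 + c$)
$N{\left(l \right)} = l \left(4 + l\right)$ ($N{\left(l \right)} = \left(4 + l\right) l = l \left(4 + l\right)$)
$z{\left(129 \right)} + N{\left(-162 \right)} = \left(-1 - 387\right) - 162 \left(4 - 162\right) = \left(-1 - 387\right) - -25596 = -388 + 25596 = 25208$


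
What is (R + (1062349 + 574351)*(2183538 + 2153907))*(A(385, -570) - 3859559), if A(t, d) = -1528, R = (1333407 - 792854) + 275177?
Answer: -27410231320798139010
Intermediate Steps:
R = 815730 (R = 540553 + 275177 = 815730)
(R + (1062349 + 574351)*(2183538 + 2153907))*(A(385, -570) - 3859559) = (815730 + (1062349 + 574351)*(2183538 + 2153907))*(-1528 - 3859559) = (815730 + 1636700*4337445)*(-3861087) = (815730 + 7099096231500)*(-3861087) = 7099097047230*(-3861087) = -27410231320798139010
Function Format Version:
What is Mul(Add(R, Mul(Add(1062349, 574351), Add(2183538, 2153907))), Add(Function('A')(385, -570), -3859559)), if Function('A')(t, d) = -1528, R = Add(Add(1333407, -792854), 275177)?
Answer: -27410231320798139010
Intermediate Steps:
R = 815730 (R = Add(540553, 275177) = 815730)
Mul(Add(R, Mul(Add(1062349, 574351), Add(2183538, 2153907))), Add(Function('A')(385, -570), -3859559)) = Mul(Add(815730, Mul(Add(1062349, 574351), Add(2183538, 2153907))), Add(-1528, -3859559)) = Mul(Add(815730, Mul(1636700, 4337445)), -3861087) = Mul(Add(815730, 7099096231500), -3861087) = Mul(7099097047230, -3861087) = -27410231320798139010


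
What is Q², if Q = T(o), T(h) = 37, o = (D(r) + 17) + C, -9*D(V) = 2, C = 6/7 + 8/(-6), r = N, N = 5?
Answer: 1369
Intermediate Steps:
r = 5
C = -10/21 (C = 6*(⅐) + 8*(-⅙) = 6/7 - 4/3 = -10/21 ≈ -0.47619)
D(V) = -2/9 (D(V) = -⅑*2 = -2/9)
o = 1027/63 (o = (-2/9 + 17) - 10/21 = 151/9 - 10/21 = 1027/63 ≈ 16.302)
Q = 37
Q² = 37² = 1369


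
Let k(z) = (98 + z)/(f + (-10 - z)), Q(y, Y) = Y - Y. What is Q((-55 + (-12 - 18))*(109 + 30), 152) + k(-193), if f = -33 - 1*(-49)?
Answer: -95/199 ≈ -0.47739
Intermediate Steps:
f = 16 (f = -33 + 49 = 16)
Q(y, Y) = 0
k(z) = (98 + z)/(6 - z) (k(z) = (98 + z)/(16 + (-10 - z)) = (98 + z)/(6 - z))
Q((-55 + (-12 - 18))*(109 + 30), 152) + k(-193) = 0 + (-98 - 1*(-193))/(-6 - 193) = 0 + (-98 + 193)/(-199) = 0 - 1/199*95 = 0 - 95/199 = -95/199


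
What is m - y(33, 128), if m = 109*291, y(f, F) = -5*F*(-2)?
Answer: 30439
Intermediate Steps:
y(f, F) = 10*F
m = 31719
m - y(33, 128) = 31719 - 10*128 = 31719 - 1*1280 = 31719 - 1280 = 30439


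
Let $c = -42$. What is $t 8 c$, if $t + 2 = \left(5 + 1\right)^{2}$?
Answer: $-11424$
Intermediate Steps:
$t = 34$ ($t = -2 + \left(5 + 1\right)^{2} = -2 + 6^{2} = -2 + 36 = 34$)
$t 8 c = 34 \cdot 8 \left(-42\right) = 272 \left(-42\right) = -11424$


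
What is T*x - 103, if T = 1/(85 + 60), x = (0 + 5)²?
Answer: -2982/29 ≈ -102.83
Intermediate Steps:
x = 25 (x = 5² = 25)
T = 1/145 ≈ 0.0068966
T*x - 103 = (1/145)*25 - 103 = 5/29 - 103 = -2982/29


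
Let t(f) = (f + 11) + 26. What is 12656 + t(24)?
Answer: 12717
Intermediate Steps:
t(f) = 37 + f (t(f) = (11 + f) + 26 = 37 + f)
12656 + t(24) = 12656 + (37 + 24) = 12656 + 61 = 12717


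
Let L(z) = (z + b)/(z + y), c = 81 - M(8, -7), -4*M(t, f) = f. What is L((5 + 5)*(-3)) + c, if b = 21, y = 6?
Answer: 637/8 ≈ 79.625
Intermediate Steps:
M(t, f) = -f/4
c = 317/4 (c = 81 - (-1)*(-7)/4 = 81 - 1*7/4 = 81 - 7/4 = 317/4 ≈ 79.250)
L(z) = (21 + z)/(6 + z) (L(z) = (z + 21)/(z + 6) = (21 + z)/(6 + z))
L((5 + 5)*(-3)) + c = (21 + (5 + 5)*(-3))/(6 + (5 + 5)*(-3)) + 317/4 = (21 + 10*(-3))/(6 + 10*(-3)) + 317/4 = (21 - 30)/(6 - 30) + 317/4 = -9/(-24) + 317/4 = -1/24*(-9) + 317/4 = 3/8 + 317/4 = 637/8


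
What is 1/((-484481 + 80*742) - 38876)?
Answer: -1/463997 ≈ -2.1552e-6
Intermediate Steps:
1/((-484481 + 80*742) - 38876) = 1/((-484481 + 59360) - 38876) = 1/(-425121 - 38876) = 1/(-463997) = -1/463997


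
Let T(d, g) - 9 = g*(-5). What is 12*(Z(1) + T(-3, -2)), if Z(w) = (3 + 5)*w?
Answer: 324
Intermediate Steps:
T(d, g) = 9 - 5*g (T(d, g) = 9 + g*(-5) = 9 - 5*g)
Z(w) = 8*w
12*(Z(1) + T(-3, -2)) = 12*(8*1 + (9 - 5*(-2))) = 12*(8 + (9 + 10)) = 12*(8 + 19) = 12*27 = 324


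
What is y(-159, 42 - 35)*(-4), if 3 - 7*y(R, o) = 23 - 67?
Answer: -188/7 ≈ -26.857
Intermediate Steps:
y(R, o) = 47/7 (y(R, o) = 3/7 - (23 - 67)/7 = 3/7 - 1/7*(-44) = 3/7 + 44/7 = 47/7)
y(-159, 42 - 35)*(-4) = (47/7)*(-4) = -188/7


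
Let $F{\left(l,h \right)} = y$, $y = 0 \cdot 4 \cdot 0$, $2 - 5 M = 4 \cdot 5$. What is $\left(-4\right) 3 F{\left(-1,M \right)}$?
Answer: $0$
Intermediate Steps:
$M = - \frac{18}{5}$ ($M = \frac{2}{5} - \frac{4 \cdot 5}{5} = \frac{2}{5} - 4 = - \frac{18}{5} \approx -3.6$)
$y = 0$ ($y = 0 \cdot 0 = 0$)
$F{\left(l,h \right)} = 0$
$\left(-4\right) 3 F{\left(-1,M \right)} = \left(-4\right) 3 \cdot 0 = \left(-12\right) 0 = 0$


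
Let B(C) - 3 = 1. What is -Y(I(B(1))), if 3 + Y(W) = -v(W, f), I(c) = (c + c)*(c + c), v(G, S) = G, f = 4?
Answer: 67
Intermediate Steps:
B(C) = 4 (B(C) = 3 + 1 = 4)
I(c) = 4*c² (I(c) = (2*c)*(2*c) = 4*c²)
Y(W) = -3 - W
-Y(I(B(1))) = -(-3 - 4*4²) = -(-3 - 4*16) = -(-3 - 1*64) = -(-3 - 64) = -1*(-67) = 67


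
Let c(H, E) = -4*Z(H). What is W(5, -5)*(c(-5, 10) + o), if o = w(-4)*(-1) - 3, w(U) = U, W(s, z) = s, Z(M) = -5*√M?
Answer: 5 + 100*I*√5 ≈ 5.0 + 223.61*I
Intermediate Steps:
o = 1 (o = -4*(-1) - 3 = 4 - 3 = 1)
c(H, E) = 20*√H (c(H, E) = -(-20)*√H = 20*√H)
W(5, -5)*(c(-5, 10) + o) = 5*(20*√(-5) + 1) = 5*(20*(I*√5) + 1) = 5*(20*I*√5 + 1) = 5*(1 + 20*I*√5) = 5 + 100*I*√5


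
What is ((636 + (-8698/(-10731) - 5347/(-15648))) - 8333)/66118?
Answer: -143586295175/1233605312576 ≈ -0.11640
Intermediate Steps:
((636 + (-8698/(-10731) - 5347/(-15648))) - 8333)/66118 = ((636 + (-8698*(-1/10731) - 5347*(-1/15648))) - 8333)*(1/66118) = ((636 + (8698/10731 + 5347/15648)) - 8333)*(1/66118) = ((636 + 21498329/18657632) - 8333)*(1/66118) = (11887752281/18657632 - 8333)*(1/66118) = -143586295175/18657632*1/66118 = -143586295175/1233605312576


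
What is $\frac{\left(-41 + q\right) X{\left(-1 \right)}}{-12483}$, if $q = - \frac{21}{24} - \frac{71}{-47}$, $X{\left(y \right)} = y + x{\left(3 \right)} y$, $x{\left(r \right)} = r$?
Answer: $- \frac{5059}{391134} \approx -0.012934$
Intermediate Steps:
$X{\left(y \right)} = 4 y$ ($X{\left(y \right)} = y + 3 y = 4 y$)
$q = \frac{239}{376}$ ($q = \left(-21\right) \frac{1}{24} - - \frac{71}{47} = - \frac{7}{8} + \frac{71}{47} = \frac{239}{376} \approx 0.63564$)
$\frac{\left(-41 + q\right) X{\left(-1 \right)}}{-12483} = \frac{\left(-41 + \frac{239}{376}\right) 4 \left(-1\right)}{-12483} = \left(- \frac{15177}{376}\right) \left(-4\right) \left(- \frac{1}{12483}\right) = \frac{15177}{94} \left(- \frac{1}{12483}\right) = - \frac{5059}{391134}$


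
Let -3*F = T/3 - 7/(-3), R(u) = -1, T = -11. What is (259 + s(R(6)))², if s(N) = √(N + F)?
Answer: (777 + I*√5)²/9 ≈ 67081.0 + 386.09*I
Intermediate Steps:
F = 4/9 (F = -(-11/3 - 7/(-3))/3 = -(-11*⅓ - 7*(-⅓))/3 = -(-11/3 + 7/3)/3 = -⅓*(-4/3) = 4/9 ≈ 0.44444)
s(N) = √(4/9 + N) (s(N) = √(N + 4/9) = √(4/9 + N))
(259 + s(R(6)))² = (259 + √(4 + 9*(-1))/3)² = (259 + √(4 - 9)/3)² = (259 + √(-5)/3)² = (259 + (I*√5)/3)² = (259 + I*√5/3)²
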